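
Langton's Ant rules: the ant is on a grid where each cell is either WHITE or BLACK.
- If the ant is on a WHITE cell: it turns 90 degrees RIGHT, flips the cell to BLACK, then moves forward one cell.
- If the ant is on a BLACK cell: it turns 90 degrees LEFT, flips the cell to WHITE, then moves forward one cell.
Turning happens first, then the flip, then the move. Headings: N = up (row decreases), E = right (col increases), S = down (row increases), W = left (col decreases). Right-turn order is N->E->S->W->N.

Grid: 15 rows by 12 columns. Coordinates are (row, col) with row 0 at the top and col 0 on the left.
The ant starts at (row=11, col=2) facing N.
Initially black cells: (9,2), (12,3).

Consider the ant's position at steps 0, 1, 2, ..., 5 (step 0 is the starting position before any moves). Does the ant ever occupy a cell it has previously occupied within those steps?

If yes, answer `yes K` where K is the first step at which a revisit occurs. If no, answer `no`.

Step 1: on WHITE (11,2): turn R to E, flip to black, move to (11,3). |black|=3 — new cell
Step 2: on WHITE (11,3): turn R to S, flip to black, move to (12,3). |black|=4 — new cell
Step 3: on BLACK (12,3): turn L to E, flip to white, move to (12,4). |black|=3 — new cell
Step 4: on WHITE (12,4): turn R to S, flip to black, move to (13,4). |black|=4 — new cell
Step 5: on WHITE (13,4): turn R to W, flip to black, move to (13,3). |black|=5 — new cell
No revisit within 5 steps.

Answer: no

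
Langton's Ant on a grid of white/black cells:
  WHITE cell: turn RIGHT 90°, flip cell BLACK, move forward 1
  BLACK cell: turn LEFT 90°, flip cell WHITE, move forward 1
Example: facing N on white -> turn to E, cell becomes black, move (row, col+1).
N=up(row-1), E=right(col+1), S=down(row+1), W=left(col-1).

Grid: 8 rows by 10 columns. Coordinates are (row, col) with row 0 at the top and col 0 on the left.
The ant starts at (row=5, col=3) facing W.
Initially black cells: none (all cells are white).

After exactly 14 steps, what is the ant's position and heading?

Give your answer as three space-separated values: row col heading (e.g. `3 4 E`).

Answer: 6 4 E

Derivation:
Step 1: on WHITE (5,3): turn R to N, flip to black, move to (4,3). |black|=1
Step 2: on WHITE (4,3): turn R to E, flip to black, move to (4,4). |black|=2
Step 3: on WHITE (4,4): turn R to S, flip to black, move to (5,4). |black|=3
Step 4: on WHITE (5,4): turn R to W, flip to black, move to (5,3). |black|=4
Step 5: on BLACK (5,3): turn L to S, flip to white, move to (6,3). |black|=3
Step 6: on WHITE (6,3): turn R to W, flip to black, move to (6,2). |black|=4
Step 7: on WHITE (6,2): turn R to N, flip to black, move to (5,2). |black|=5
Step 8: on WHITE (5,2): turn R to E, flip to black, move to (5,3). |black|=6
Step 9: on WHITE (5,3): turn R to S, flip to black, move to (6,3). |black|=7
Step 10: on BLACK (6,3): turn L to E, flip to white, move to (6,4). |black|=6
Step 11: on WHITE (6,4): turn R to S, flip to black, move to (7,4). |black|=7
Step 12: on WHITE (7,4): turn R to W, flip to black, move to (7,3). |black|=8
Step 13: on WHITE (7,3): turn R to N, flip to black, move to (6,3). |black|=9
Step 14: on WHITE (6,3): turn R to E, flip to black, move to (6,4). |black|=10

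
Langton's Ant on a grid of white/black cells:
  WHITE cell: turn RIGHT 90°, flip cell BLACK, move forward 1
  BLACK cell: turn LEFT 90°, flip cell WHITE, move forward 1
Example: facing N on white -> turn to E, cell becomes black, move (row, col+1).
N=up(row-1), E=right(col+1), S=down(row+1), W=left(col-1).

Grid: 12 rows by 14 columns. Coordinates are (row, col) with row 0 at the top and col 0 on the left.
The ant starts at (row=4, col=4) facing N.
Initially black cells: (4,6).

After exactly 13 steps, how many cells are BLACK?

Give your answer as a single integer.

Step 1: on WHITE (4,4): turn R to E, flip to black, move to (4,5). |black|=2
Step 2: on WHITE (4,5): turn R to S, flip to black, move to (5,5). |black|=3
Step 3: on WHITE (5,5): turn R to W, flip to black, move to (5,4). |black|=4
Step 4: on WHITE (5,4): turn R to N, flip to black, move to (4,4). |black|=5
Step 5: on BLACK (4,4): turn L to W, flip to white, move to (4,3). |black|=4
Step 6: on WHITE (4,3): turn R to N, flip to black, move to (3,3). |black|=5
Step 7: on WHITE (3,3): turn R to E, flip to black, move to (3,4). |black|=6
Step 8: on WHITE (3,4): turn R to S, flip to black, move to (4,4). |black|=7
Step 9: on WHITE (4,4): turn R to W, flip to black, move to (4,3). |black|=8
Step 10: on BLACK (4,3): turn L to S, flip to white, move to (5,3). |black|=7
Step 11: on WHITE (5,3): turn R to W, flip to black, move to (5,2). |black|=8
Step 12: on WHITE (5,2): turn R to N, flip to black, move to (4,2). |black|=9
Step 13: on WHITE (4,2): turn R to E, flip to black, move to (4,3). |black|=10

Answer: 10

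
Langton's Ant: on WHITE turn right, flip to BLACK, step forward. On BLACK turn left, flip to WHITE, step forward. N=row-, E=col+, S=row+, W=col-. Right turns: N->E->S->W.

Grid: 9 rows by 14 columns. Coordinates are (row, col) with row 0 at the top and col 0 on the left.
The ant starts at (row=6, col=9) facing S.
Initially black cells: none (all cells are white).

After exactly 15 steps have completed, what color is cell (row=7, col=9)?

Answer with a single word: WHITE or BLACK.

Answer: BLACK

Derivation:
Step 1: on WHITE (6,9): turn R to W, flip to black, move to (6,8). |black|=1
Step 2: on WHITE (6,8): turn R to N, flip to black, move to (5,8). |black|=2
Step 3: on WHITE (5,8): turn R to E, flip to black, move to (5,9). |black|=3
Step 4: on WHITE (5,9): turn R to S, flip to black, move to (6,9). |black|=4
Step 5: on BLACK (6,9): turn L to E, flip to white, move to (6,10). |black|=3
Step 6: on WHITE (6,10): turn R to S, flip to black, move to (7,10). |black|=4
Step 7: on WHITE (7,10): turn R to W, flip to black, move to (7,9). |black|=5
Step 8: on WHITE (7,9): turn R to N, flip to black, move to (6,9). |black|=6
Step 9: on WHITE (6,9): turn R to E, flip to black, move to (6,10). |black|=7
Step 10: on BLACK (6,10): turn L to N, flip to white, move to (5,10). |black|=6
Step 11: on WHITE (5,10): turn R to E, flip to black, move to (5,11). |black|=7
Step 12: on WHITE (5,11): turn R to S, flip to black, move to (6,11). |black|=8
Step 13: on WHITE (6,11): turn R to W, flip to black, move to (6,10). |black|=9
Step 14: on WHITE (6,10): turn R to N, flip to black, move to (5,10). |black|=10
Step 15: on BLACK (5,10): turn L to W, flip to white, move to (5,9). |black|=9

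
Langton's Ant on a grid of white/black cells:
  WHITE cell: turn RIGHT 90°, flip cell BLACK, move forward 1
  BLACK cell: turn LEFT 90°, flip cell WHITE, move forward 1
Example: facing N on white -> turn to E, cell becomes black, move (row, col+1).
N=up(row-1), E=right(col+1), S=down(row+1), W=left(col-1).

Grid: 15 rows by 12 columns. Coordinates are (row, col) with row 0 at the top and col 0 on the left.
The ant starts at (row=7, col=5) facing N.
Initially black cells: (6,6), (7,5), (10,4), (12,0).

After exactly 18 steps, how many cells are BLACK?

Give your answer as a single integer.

Answer: 10

Derivation:
Step 1: on BLACK (7,5): turn L to W, flip to white, move to (7,4). |black|=3
Step 2: on WHITE (7,4): turn R to N, flip to black, move to (6,4). |black|=4
Step 3: on WHITE (6,4): turn R to E, flip to black, move to (6,5). |black|=5
Step 4: on WHITE (6,5): turn R to S, flip to black, move to (7,5). |black|=6
Step 5: on WHITE (7,5): turn R to W, flip to black, move to (7,4). |black|=7
Step 6: on BLACK (7,4): turn L to S, flip to white, move to (8,4). |black|=6
Step 7: on WHITE (8,4): turn R to W, flip to black, move to (8,3). |black|=7
Step 8: on WHITE (8,3): turn R to N, flip to black, move to (7,3). |black|=8
Step 9: on WHITE (7,3): turn R to E, flip to black, move to (7,4). |black|=9
Step 10: on WHITE (7,4): turn R to S, flip to black, move to (8,4). |black|=10
Step 11: on BLACK (8,4): turn L to E, flip to white, move to (8,5). |black|=9
Step 12: on WHITE (8,5): turn R to S, flip to black, move to (9,5). |black|=10
Step 13: on WHITE (9,5): turn R to W, flip to black, move to (9,4). |black|=11
Step 14: on WHITE (9,4): turn R to N, flip to black, move to (8,4). |black|=12
Step 15: on WHITE (8,4): turn R to E, flip to black, move to (8,5). |black|=13
Step 16: on BLACK (8,5): turn L to N, flip to white, move to (7,5). |black|=12
Step 17: on BLACK (7,5): turn L to W, flip to white, move to (7,4). |black|=11
Step 18: on BLACK (7,4): turn L to S, flip to white, move to (8,4). |black|=10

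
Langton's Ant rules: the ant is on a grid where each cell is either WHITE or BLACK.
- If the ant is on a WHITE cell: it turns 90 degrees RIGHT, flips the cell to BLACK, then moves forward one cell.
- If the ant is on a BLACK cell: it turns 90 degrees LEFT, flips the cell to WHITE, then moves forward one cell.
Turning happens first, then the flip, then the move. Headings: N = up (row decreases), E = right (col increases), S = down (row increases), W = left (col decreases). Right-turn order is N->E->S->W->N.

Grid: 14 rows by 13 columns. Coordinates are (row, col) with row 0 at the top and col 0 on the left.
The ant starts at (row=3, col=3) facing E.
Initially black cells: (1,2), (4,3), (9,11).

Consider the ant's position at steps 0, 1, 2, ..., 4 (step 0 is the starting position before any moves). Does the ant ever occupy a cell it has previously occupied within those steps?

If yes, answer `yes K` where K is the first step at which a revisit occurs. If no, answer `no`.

Step 1: on WHITE (3,3): turn R to S, flip to black, move to (4,3). |black|=4 — new cell
Step 2: on BLACK (4,3): turn L to E, flip to white, move to (4,4). |black|=3 — new cell
Step 3: on WHITE (4,4): turn R to S, flip to black, move to (5,4). |black|=4 — new cell
Step 4: on WHITE (5,4): turn R to W, flip to black, move to (5,3). |black|=5 — new cell
No revisit within 4 steps.

Answer: no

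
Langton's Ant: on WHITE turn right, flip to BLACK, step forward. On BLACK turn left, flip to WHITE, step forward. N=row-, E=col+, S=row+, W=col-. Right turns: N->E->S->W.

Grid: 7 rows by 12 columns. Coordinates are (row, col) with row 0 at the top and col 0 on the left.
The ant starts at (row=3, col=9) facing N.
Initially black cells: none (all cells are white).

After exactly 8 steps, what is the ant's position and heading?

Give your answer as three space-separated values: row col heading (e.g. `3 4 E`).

Answer: 3 9 S

Derivation:
Step 1: on WHITE (3,9): turn R to E, flip to black, move to (3,10). |black|=1
Step 2: on WHITE (3,10): turn R to S, flip to black, move to (4,10). |black|=2
Step 3: on WHITE (4,10): turn R to W, flip to black, move to (4,9). |black|=3
Step 4: on WHITE (4,9): turn R to N, flip to black, move to (3,9). |black|=4
Step 5: on BLACK (3,9): turn L to W, flip to white, move to (3,8). |black|=3
Step 6: on WHITE (3,8): turn R to N, flip to black, move to (2,8). |black|=4
Step 7: on WHITE (2,8): turn R to E, flip to black, move to (2,9). |black|=5
Step 8: on WHITE (2,9): turn R to S, flip to black, move to (3,9). |black|=6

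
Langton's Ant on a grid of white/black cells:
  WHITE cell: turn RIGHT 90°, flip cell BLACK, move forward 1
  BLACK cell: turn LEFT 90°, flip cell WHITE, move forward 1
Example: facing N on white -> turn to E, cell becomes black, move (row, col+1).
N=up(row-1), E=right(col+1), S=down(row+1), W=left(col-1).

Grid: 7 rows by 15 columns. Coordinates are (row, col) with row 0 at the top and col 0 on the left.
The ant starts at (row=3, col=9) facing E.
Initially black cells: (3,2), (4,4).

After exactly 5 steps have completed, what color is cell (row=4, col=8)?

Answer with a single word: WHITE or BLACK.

Answer: BLACK

Derivation:
Step 1: on WHITE (3,9): turn R to S, flip to black, move to (4,9). |black|=3
Step 2: on WHITE (4,9): turn R to W, flip to black, move to (4,8). |black|=4
Step 3: on WHITE (4,8): turn R to N, flip to black, move to (3,8). |black|=5
Step 4: on WHITE (3,8): turn R to E, flip to black, move to (3,9). |black|=6
Step 5: on BLACK (3,9): turn L to N, flip to white, move to (2,9). |black|=5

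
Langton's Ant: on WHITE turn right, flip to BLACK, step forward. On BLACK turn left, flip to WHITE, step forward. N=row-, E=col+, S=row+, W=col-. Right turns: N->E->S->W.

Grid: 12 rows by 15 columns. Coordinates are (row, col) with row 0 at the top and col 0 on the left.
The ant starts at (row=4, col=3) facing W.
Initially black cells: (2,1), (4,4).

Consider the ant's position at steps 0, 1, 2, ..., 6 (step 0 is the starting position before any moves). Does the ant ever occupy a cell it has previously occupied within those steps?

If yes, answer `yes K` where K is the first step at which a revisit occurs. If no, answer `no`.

Answer: no

Derivation:
Step 1: on WHITE (4,3): turn R to N, flip to black, move to (3,3). |black|=3 — new cell
Step 2: on WHITE (3,3): turn R to E, flip to black, move to (3,4). |black|=4 — new cell
Step 3: on WHITE (3,4): turn R to S, flip to black, move to (4,4). |black|=5 — new cell
Step 4: on BLACK (4,4): turn L to E, flip to white, move to (4,5). |black|=4 — new cell
Step 5: on WHITE (4,5): turn R to S, flip to black, move to (5,5). |black|=5 — new cell
Step 6: on WHITE (5,5): turn R to W, flip to black, move to (5,4). |black|=6 — new cell
No revisit within 6 steps.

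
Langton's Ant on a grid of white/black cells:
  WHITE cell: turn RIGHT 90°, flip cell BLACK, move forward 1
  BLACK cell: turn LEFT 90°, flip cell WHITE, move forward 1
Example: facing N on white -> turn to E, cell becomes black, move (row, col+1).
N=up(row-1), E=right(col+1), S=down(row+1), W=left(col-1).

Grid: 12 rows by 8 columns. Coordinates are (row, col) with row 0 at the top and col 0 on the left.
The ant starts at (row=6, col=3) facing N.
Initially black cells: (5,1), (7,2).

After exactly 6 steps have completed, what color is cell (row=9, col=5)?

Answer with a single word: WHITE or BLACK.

Answer: WHITE

Derivation:
Step 1: on WHITE (6,3): turn R to E, flip to black, move to (6,4). |black|=3
Step 2: on WHITE (6,4): turn R to S, flip to black, move to (7,4). |black|=4
Step 3: on WHITE (7,4): turn R to W, flip to black, move to (7,3). |black|=5
Step 4: on WHITE (7,3): turn R to N, flip to black, move to (6,3). |black|=6
Step 5: on BLACK (6,3): turn L to W, flip to white, move to (6,2). |black|=5
Step 6: on WHITE (6,2): turn R to N, flip to black, move to (5,2). |black|=6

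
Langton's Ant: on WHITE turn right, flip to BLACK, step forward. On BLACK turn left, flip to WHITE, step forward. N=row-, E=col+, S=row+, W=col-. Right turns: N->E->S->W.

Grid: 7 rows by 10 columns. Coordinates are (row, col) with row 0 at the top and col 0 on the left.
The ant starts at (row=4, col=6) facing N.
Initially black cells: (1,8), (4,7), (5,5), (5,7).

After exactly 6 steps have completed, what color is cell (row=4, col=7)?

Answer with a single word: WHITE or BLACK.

Answer: BLACK

Derivation:
Step 1: on WHITE (4,6): turn R to E, flip to black, move to (4,7). |black|=5
Step 2: on BLACK (4,7): turn L to N, flip to white, move to (3,7). |black|=4
Step 3: on WHITE (3,7): turn R to E, flip to black, move to (3,8). |black|=5
Step 4: on WHITE (3,8): turn R to S, flip to black, move to (4,8). |black|=6
Step 5: on WHITE (4,8): turn R to W, flip to black, move to (4,7). |black|=7
Step 6: on WHITE (4,7): turn R to N, flip to black, move to (3,7). |black|=8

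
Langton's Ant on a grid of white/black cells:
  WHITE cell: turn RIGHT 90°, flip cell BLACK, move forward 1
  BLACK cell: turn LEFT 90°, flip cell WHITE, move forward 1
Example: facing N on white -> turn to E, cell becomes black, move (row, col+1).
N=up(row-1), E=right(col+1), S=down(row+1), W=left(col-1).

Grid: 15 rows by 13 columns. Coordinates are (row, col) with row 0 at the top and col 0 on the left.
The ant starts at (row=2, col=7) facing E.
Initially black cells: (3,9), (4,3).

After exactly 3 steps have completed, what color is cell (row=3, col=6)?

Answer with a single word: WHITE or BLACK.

Step 1: on WHITE (2,7): turn R to S, flip to black, move to (3,7). |black|=3
Step 2: on WHITE (3,7): turn R to W, flip to black, move to (3,6). |black|=4
Step 3: on WHITE (3,6): turn R to N, flip to black, move to (2,6). |black|=5

Answer: BLACK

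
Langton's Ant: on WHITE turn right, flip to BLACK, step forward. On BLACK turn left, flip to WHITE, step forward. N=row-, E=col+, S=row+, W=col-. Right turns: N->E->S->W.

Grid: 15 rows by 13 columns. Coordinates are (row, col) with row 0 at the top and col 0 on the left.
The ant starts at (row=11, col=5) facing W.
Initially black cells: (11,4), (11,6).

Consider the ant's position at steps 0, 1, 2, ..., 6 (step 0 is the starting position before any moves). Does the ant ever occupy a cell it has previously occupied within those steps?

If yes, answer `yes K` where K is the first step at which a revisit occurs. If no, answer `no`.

Answer: no

Derivation:
Step 1: on WHITE (11,5): turn R to N, flip to black, move to (10,5). |black|=3 — new cell
Step 2: on WHITE (10,5): turn R to E, flip to black, move to (10,6). |black|=4 — new cell
Step 3: on WHITE (10,6): turn R to S, flip to black, move to (11,6). |black|=5 — new cell
Step 4: on BLACK (11,6): turn L to E, flip to white, move to (11,7). |black|=4 — new cell
Step 5: on WHITE (11,7): turn R to S, flip to black, move to (12,7). |black|=5 — new cell
Step 6: on WHITE (12,7): turn R to W, flip to black, move to (12,6). |black|=6 — new cell
No revisit within 6 steps.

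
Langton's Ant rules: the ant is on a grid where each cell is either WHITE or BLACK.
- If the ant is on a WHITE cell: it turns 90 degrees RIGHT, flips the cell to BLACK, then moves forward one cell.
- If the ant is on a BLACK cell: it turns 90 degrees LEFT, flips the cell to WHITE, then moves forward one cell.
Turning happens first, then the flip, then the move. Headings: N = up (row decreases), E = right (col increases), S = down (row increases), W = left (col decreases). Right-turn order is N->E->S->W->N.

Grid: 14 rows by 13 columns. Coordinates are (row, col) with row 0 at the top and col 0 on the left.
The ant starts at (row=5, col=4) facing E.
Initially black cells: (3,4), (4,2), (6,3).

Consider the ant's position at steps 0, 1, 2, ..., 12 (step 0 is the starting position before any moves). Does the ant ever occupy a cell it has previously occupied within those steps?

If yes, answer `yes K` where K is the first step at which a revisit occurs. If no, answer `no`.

Answer: yes 6

Derivation:
Step 1: on WHITE (5,4): turn R to S, flip to black, move to (6,4). |black|=4 — new cell
Step 2: on WHITE (6,4): turn R to W, flip to black, move to (6,3). |black|=5 — new cell
Step 3: on BLACK (6,3): turn L to S, flip to white, move to (7,3). |black|=4 — new cell
Step 4: on WHITE (7,3): turn R to W, flip to black, move to (7,2). |black|=5 — new cell
Step 5: on WHITE (7,2): turn R to N, flip to black, move to (6,2). |black|=6 — new cell
Step 6: on WHITE (6,2): turn R to E, flip to black, move to (6,3). |black|=7 — REVISIT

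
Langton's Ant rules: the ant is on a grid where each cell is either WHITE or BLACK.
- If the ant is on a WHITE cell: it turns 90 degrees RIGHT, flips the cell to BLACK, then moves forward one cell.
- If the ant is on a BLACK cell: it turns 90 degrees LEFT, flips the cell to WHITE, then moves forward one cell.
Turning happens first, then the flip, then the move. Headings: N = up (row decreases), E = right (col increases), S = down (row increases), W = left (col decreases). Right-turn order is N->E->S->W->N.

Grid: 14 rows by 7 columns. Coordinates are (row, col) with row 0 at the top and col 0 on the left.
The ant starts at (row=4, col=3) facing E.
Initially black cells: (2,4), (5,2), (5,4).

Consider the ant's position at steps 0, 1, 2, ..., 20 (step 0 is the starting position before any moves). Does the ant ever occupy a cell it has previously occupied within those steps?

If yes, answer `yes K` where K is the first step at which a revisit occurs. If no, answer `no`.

Step 1: on WHITE (4,3): turn R to S, flip to black, move to (5,3). |black|=4 — new cell
Step 2: on WHITE (5,3): turn R to W, flip to black, move to (5,2). |black|=5 — new cell
Step 3: on BLACK (5,2): turn L to S, flip to white, move to (6,2). |black|=4 — new cell
Step 4: on WHITE (6,2): turn R to W, flip to black, move to (6,1). |black|=5 — new cell
Step 5: on WHITE (6,1): turn R to N, flip to black, move to (5,1). |black|=6 — new cell
Step 6: on WHITE (5,1): turn R to E, flip to black, move to (5,2). |black|=7 — REVISIT

Answer: yes 6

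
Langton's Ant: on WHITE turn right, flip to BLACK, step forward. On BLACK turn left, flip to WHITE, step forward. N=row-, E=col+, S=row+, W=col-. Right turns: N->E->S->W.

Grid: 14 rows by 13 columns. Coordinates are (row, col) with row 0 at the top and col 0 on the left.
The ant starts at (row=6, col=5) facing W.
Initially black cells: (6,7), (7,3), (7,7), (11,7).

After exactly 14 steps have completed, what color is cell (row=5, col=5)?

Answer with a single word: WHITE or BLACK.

Step 1: on WHITE (6,5): turn R to N, flip to black, move to (5,5). |black|=5
Step 2: on WHITE (5,5): turn R to E, flip to black, move to (5,6). |black|=6
Step 3: on WHITE (5,6): turn R to S, flip to black, move to (6,6). |black|=7
Step 4: on WHITE (6,6): turn R to W, flip to black, move to (6,5). |black|=8
Step 5: on BLACK (6,5): turn L to S, flip to white, move to (7,5). |black|=7
Step 6: on WHITE (7,5): turn R to W, flip to black, move to (7,4). |black|=8
Step 7: on WHITE (7,4): turn R to N, flip to black, move to (6,4). |black|=9
Step 8: on WHITE (6,4): turn R to E, flip to black, move to (6,5). |black|=10
Step 9: on WHITE (6,5): turn R to S, flip to black, move to (7,5). |black|=11
Step 10: on BLACK (7,5): turn L to E, flip to white, move to (7,6). |black|=10
Step 11: on WHITE (7,6): turn R to S, flip to black, move to (8,6). |black|=11
Step 12: on WHITE (8,6): turn R to W, flip to black, move to (8,5). |black|=12
Step 13: on WHITE (8,5): turn R to N, flip to black, move to (7,5). |black|=13
Step 14: on WHITE (7,5): turn R to E, flip to black, move to (7,6). |black|=14

Answer: BLACK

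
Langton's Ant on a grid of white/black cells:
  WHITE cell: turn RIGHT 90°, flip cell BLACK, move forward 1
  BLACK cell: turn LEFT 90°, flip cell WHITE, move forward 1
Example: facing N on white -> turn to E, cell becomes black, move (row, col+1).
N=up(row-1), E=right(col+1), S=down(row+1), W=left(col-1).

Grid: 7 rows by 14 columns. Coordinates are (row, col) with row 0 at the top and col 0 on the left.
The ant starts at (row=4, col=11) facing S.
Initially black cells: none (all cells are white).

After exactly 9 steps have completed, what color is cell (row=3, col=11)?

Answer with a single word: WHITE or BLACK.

Step 1: on WHITE (4,11): turn R to W, flip to black, move to (4,10). |black|=1
Step 2: on WHITE (4,10): turn R to N, flip to black, move to (3,10). |black|=2
Step 3: on WHITE (3,10): turn R to E, flip to black, move to (3,11). |black|=3
Step 4: on WHITE (3,11): turn R to S, flip to black, move to (4,11). |black|=4
Step 5: on BLACK (4,11): turn L to E, flip to white, move to (4,12). |black|=3
Step 6: on WHITE (4,12): turn R to S, flip to black, move to (5,12). |black|=4
Step 7: on WHITE (5,12): turn R to W, flip to black, move to (5,11). |black|=5
Step 8: on WHITE (5,11): turn R to N, flip to black, move to (4,11). |black|=6
Step 9: on WHITE (4,11): turn R to E, flip to black, move to (4,12). |black|=7

Answer: BLACK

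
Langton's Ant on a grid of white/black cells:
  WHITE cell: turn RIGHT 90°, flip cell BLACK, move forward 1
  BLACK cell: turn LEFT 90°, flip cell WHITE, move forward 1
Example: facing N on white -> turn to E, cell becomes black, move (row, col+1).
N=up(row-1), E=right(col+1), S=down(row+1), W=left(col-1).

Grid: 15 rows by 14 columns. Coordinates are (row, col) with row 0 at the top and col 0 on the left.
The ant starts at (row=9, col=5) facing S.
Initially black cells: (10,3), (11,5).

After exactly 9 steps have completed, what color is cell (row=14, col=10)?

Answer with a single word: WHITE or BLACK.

Step 1: on WHITE (9,5): turn R to W, flip to black, move to (9,4). |black|=3
Step 2: on WHITE (9,4): turn R to N, flip to black, move to (8,4). |black|=4
Step 3: on WHITE (8,4): turn R to E, flip to black, move to (8,5). |black|=5
Step 4: on WHITE (8,5): turn R to S, flip to black, move to (9,5). |black|=6
Step 5: on BLACK (9,5): turn L to E, flip to white, move to (9,6). |black|=5
Step 6: on WHITE (9,6): turn R to S, flip to black, move to (10,6). |black|=6
Step 7: on WHITE (10,6): turn R to W, flip to black, move to (10,5). |black|=7
Step 8: on WHITE (10,5): turn R to N, flip to black, move to (9,5). |black|=8
Step 9: on WHITE (9,5): turn R to E, flip to black, move to (9,6). |black|=9

Answer: WHITE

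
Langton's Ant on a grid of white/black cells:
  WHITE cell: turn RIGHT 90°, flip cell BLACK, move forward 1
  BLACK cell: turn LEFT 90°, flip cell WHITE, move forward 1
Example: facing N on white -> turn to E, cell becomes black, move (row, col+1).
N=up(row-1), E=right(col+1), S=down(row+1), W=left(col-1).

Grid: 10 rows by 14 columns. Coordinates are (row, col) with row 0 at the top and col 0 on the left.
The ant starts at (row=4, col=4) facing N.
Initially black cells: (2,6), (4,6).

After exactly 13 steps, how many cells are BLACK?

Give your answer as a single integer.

Answer: 11

Derivation:
Step 1: on WHITE (4,4): turn R to E, flip to black, move to (4,5). |black|=3
Step 2: on WHITE (4,5): turn R to S, flip to black, move to (5,5). |black|=4
Step 3: on WHITE (5,5): turn R to W, flip to black, move to (5,4). |black|=5
Step 4: on WHITE (5,4): turn R to N, flip to black, move to (4,4). |black|=6
Step 5: on BLACK (4,4): turn L to W, flip to white, move to (4,3). |black|=5
Step 6: on WHITE (4,3): turn R to N, flip to black, move to (3,3). |black|=6
Step 7: on WHITE (3,3): turn R to E, flip to black, move to (3,4). |black|=7
Step 8: on WHITE (3,4): turn R to S, flip to black, move to (4,4). |black|=8
Step 9: on WHITE (4,4): turn R to W, flip to black, move to (4,3). |black|=9
Step 10: on BLACK (4,3): turn L to S, flip to white, move to (5,3). |black|=8
Step 11: on WHITE (5,3): turn R to W, flip to black, move to (5,2). |black|=9
Step 12: on WHITE (5,2): turn R to N, flip to black, move to (4,2). |black|=10
Step 13: on WHITE (4,2): turn R to E, flip to black, move to (4,3). |black|=11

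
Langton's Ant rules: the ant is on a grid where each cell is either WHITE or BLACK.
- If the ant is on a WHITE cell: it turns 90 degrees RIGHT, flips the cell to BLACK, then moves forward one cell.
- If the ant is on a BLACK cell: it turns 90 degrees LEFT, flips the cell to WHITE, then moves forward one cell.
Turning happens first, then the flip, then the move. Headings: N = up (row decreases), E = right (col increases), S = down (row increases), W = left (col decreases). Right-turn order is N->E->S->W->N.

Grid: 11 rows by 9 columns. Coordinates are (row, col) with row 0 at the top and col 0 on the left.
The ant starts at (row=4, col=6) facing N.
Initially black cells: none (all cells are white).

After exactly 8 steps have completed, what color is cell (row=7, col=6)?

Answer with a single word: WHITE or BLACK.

Step 1: on WHITE (4,6): turn R to E, flip to black, move to (4,7). |black|=1
Step 2: on WHITE (4,7): turn R to S, flip to black, move to (5,7). |black|=2
Step 3: on WHITE (5,7): turn R to W, flip to black, move to (5,6). |black|=3
Step 4: on WHITE (5,6): turn R to N, flip to black, move to (4,6). |black|=4
Step 5: on BLACK (4,6): turn L to W, flip to white, move to (4,5). |black|=3
Step 6: on WHITE (4,5): turn R to N, flip to black, move to (3,5). |black|=4
Step 7: on WHITE (3,5): turn R to E, flip to black, move to (3,6). |black|=5
Step 8: on WHITE (3,6): turn R to S, flip to black, move to (4,6). |black|=6

Answer: WHITE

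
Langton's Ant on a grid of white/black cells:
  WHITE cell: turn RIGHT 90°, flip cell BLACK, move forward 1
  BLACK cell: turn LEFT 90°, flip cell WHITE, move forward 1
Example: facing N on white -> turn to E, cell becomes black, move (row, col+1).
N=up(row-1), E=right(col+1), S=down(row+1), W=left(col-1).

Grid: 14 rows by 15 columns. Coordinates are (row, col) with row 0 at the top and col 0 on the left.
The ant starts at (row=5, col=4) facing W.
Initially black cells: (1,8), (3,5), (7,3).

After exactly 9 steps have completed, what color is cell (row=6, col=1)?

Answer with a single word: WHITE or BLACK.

Answer: WHITE

Derivation:
Step 1: on WHITE (5,4): turn R to N, flip to black, move to (4,4). |black|=4
Step 2: on WHITE (4,4): turn R to E, flip to black, move to (4,5). |black|=5
Step 3: on WHITE (4,5): turn R to S, flip to black, move to (5,5). |black|=6
Step 4: on WHITE (5,5): turn R to W, flip to black, move to (5,4). |black|=7
Step 5: on BLACK (5,4): turn L to S, flip to white, move to (6,4). |black|=6
Step 6: on WHITE (6,4): turn R to W, flip to black, move to (6,3). |black|=7
Step 7: on WHITE (6,3): turn R to N, flip to black, move to (5,3). |black|=8
Step 8: on WHITE (5,3): turn R to E, flip to black, move to (5,4). |black|=9
Step 9: on WHITE (5,4): turn R to S, flip to black, move to (6,4). |black|=10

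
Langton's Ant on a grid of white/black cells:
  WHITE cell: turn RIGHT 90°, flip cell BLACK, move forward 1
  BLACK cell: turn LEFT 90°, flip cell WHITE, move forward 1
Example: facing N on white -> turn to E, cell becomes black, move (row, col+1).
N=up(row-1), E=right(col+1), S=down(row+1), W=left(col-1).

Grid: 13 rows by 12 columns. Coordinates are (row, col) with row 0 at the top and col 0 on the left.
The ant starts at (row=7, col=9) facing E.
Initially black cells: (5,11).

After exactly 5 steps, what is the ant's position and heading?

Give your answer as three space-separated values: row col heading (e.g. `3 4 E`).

Answer: 6 9 N

Derivation:
Step 1: on WHITE (7,9): turn R to S, flip to black, move to (8,9). |black|=2
Step 2: on WHITE (8,9): turn R to W, flip to black, move to (8,8). |black|=3
Step 3: on WHITE (8,8): turn R to N, flip to black, move to (7,8). |black|=4
Step 4: on WHITE (7,8): turn R to E, flip to black, move to (7,9). |black|=5
Step 5: on BLACK (7,9): turn L to N, flip to white, move to (6,9). |black|=4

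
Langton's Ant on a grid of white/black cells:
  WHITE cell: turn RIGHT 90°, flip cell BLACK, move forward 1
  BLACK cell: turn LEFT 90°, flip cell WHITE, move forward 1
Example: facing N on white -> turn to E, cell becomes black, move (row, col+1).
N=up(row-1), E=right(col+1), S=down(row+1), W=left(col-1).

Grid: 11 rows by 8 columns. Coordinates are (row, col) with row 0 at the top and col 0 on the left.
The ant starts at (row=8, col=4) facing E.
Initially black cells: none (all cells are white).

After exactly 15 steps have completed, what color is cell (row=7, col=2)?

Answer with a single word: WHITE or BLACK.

Answer: WHITE

Derivation:
Step 1: on WHITE (8,4): turn R to S, flip to black, move to (9,4). |black|=1
Step 2: on WHITE (9,4): turn R to W, flip to black, move to (9,3). |black|=2
Step 3: on WHITE (9,3): turn R to N, flip to black, move to (8,3). |black|=3
Step 4: on WHITE (8,3): turn R to E, flip to black, move to (8,4). |black|=4
Step 5: on BLACK (8,4): turn L to N, flip to white, move to (7,4). |black|=3
Step 6: on WHITE (7,4): turn R to E, flip to black, move to (7,5). |black|=4
Step 7: on WHITE (7,5): turn R to S, flip to black, move to (8,5). |black|=5
Step 8: on WHITE (8,5): turn R to W, flip to black, move to (8,4). |black|=6
Step 9: on WHITE (8,4): turn R to N, flip to black, move to (7,4). |black|=7
Step 10: on BLACK (7,4): turn L to W, flip to white, move to (7,3). |black|=6
Step 11: on WHITE (7,3): turn R to N, flip to black, move to (6,3). |black|=7
Step 12: on WHITE (6,3): turn R to E, flip to black, move to (6,4). |black|=8
Step 13: on WHITE (6,4): turn R to S, flip to black, move to (7,4). |black|=9
Step 14: on WHITE (7,4): turn R to W, flip to black, move to (7,3). |black|=10
Step 15: on BLACK (7,3): turn L to S, flip to white, move to (8,3). |black|=9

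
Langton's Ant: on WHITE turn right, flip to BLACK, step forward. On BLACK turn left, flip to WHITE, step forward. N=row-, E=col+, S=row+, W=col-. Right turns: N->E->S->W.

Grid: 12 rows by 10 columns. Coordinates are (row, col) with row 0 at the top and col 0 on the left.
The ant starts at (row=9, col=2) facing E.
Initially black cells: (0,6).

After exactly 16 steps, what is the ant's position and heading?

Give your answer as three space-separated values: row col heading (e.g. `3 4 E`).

Answer: 9 2 E

Derivation:
Step 1: on WHITE (9,2): turn R to S, flip to black, move to (10,2). |black|=2
Step 2: on WHITE (10,2): turn R to W, flip to black, move to (10,1). |black|=3
Step 3: on WHITE (10,1): turn R to N, flip to black, move to (9,1). |black|=4
Step 4: on WHITE (9,1): turn R to E, flip to black, move to (9,2). |black|=5
Step 5: on BLACK (9,2): turn L to N, flip to white, move to (8,2). |black|=4
Step 6: on WHITE (8,2): turn R to E, flip to black, move to (8,3). |black|=5
Step 7: on WHITE (8,3): turn R to S, flip to black, move to (9,3). |black|=6
Step 8: on WHITE (9,3): turn R to W, flip to black, move to (9,2). |black|=7
Step 9: on WHITE (9,2): turn R to N, flip to black, move to (8,2). |black|=8
Step 10: on BLACK (8,2): turn L to W, flip to white, move to (8,1). |black|=7
Step 11: on WHITE (8,1): turn R to N, flip to black, move to (7,1). |black|=8
Step 12: on WHITE (7,1): turn R to E, flip to black, move to (7,2). |black|=9
Step 13: on WHITE (7,2): turn R to S, flip to black, move to (8,2). |black|=10
Step 14: on WHITE (8,2): turn R to W, flip to black, move to (8,1). |black|=11
Step 15: on BLACK (8,1): turn L to S, flip to white, move to (9,1). |black|=10
Step 16: on BLACK (9,1): turn L to E, flip to white, move to (9,2). |black|=9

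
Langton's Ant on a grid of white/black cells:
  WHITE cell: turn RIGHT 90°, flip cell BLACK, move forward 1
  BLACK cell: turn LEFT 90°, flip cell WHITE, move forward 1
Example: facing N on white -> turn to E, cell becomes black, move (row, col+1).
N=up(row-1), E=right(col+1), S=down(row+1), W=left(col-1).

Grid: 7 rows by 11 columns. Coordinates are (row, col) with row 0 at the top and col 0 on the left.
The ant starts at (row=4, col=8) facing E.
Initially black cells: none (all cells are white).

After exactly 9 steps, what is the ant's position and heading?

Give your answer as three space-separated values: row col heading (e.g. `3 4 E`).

Answer: 3 8 N

Derivation:
Step 1: on WHITE (4,8): turn R to S, flip to black, move to (5,8). |black|=1
Step 2: on WHITE (5,8): turn R to W, flip to black, move to (5,7). |black|=2
Step 3: on WHITE (5,7): turn R to N, flip to black, move to (4,7). |black|=3
Step 4: on WHITE (4,7): turn R to E, flip to black, move to (4,8). |black|=4
Step 5: on BLACK (4,8): turn L to N, flip to white, move to (3,8). |black|=3
Step 6: on WHITE (3,8): turn R to E, flip to black, move to (3,9). |black|=4
Step 7: on WHITE (3,9): turn R to S, flip to black, move to (4,9). |black|=5
Step 8: on WHITE (4,9): turn R to W, flip to black, move to (4,8). |black|=6
Step 9: on WHITE (4,8): turn R to N, flip to black, move to (3,8). |black|=7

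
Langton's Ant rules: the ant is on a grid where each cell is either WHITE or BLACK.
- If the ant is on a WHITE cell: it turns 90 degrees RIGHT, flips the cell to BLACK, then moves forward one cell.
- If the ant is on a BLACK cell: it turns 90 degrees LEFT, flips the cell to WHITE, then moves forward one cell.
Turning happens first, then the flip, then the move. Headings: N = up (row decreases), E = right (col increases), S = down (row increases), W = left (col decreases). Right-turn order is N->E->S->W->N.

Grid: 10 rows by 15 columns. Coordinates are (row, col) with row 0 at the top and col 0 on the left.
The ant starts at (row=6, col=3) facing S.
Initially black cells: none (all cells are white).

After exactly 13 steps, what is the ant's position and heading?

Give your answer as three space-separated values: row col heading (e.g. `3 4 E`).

Answer: 6 4 W

Derivation:
Step 1: on WHITE (6,3): turn R to W, flip to black, move to (6,2). |black|=1
Step 2: on WHITE (6,2): turn R to N, flip to black, move to (5,2). |black|=2
Step 3: on WHITE (5,2): turn R to E, flip to black, move to (5,3). |black|=3
Step 4: on WHITE (5,3): turn R to S, flip to black, move to (6,3). |black|=4
Step 5: on BLACK (6,3): turn L to E, flip to white, move to (6,4). |black|=3
Step 6: on WHITE (6,4): turn R to S, flip to black, move to (7,4). |black|=4
Step 7: on WHITE (7,4): turn R to W, flip to black, move to (7,3). |black|=5
Step 8: on WHITE (7,3): turn R to N, flip to black, move to (6,3). |black|=6
Step 9: on WHITE (6,3): turn R to E, flip to black, move to (6,4). |black|=7
Step 10: on BLACK (6,4): turn L to N, flip to white, move to (5,4). |black|=6
Step 11: on WHITE (5,4): turn R to E, flip to black, move to (5,5). |black|=7
Step 12: on WHITE (5,5): turn R to S, flip to black, move to (6,5). |black|=8
Step 13: on WHITE (6,5): turn R to W, flip to black, move to (6,4). |black|=9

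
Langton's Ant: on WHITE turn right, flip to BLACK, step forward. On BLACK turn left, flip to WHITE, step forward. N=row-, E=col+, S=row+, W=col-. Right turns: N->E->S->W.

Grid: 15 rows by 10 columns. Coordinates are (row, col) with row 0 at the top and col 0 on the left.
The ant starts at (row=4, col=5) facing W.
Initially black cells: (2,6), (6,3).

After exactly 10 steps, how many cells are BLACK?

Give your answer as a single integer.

Answer: 8

Derivation:
Step 1: on WHITE (4,5): turn R to N, flip to black, move to (3,5). |black|=3
Step 2: on WHITE (3,5): turn R to E, flip to black, move to (3,6). |black|=4
Step 3: on WHITE (3,6): turn R to S, flip to black, move to (4,6). |black|=5
Step 4: on WHITE (4,6): turn R to W, flip to black, move to (4,5). |black|=6
Step 5: on BLACK (4,5): turn L to S, flip to white, move to (5,5). |black|=5
Step 6: on WHITE (5,5): turn R to W, flip to black, move to (5,4). |black|=6
Step 7: on WHITE (5,4): turn R to N, flip to black, move to (4,4). |black|=7
Step 8: on WHITE (4,4): turn R to E, flip to black, move to (4,5). |black|=8
Step 9: on WHITE (4,5): turn R to S, flip to black, move to (5,5). |black|=9
Step 10: on BLACK (5,5): turn L to E, flip to white, move to (5,6). |black|=8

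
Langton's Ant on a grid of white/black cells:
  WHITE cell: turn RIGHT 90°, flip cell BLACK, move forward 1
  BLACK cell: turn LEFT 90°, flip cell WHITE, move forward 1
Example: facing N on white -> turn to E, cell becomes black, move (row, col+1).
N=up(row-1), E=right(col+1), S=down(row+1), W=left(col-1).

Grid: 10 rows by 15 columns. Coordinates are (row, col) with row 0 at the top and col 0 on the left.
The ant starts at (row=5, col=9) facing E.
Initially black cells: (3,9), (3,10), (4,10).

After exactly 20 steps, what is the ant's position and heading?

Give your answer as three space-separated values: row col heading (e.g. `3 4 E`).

Step 1: on WHITE (5,9): turn R to S, flip to black, move to (6,9). |black|=4
Step 2: on WHITE (6,9): turn R to W, flip to black, move to (6,8). |black|=5
Step 3: on WHITE (6,8): turn R to N, flip to black, move to (5,8). |black|=6
Step 4: on WHITE (5,8): turn R to E, flip to black, move to (5,9). |black|=7
Step 5: on BLACK (5,9): turn L to N, flip to white, move to (4,9). |black|=6
Step 6: on WHITE (4,9): turn R to E, flip to black, move to (4,10). |black|=7
Step 7: on BLACK (4,10): turn L to N, flip to white, move to (3,10). |black|=6
Step 8: on BLACK (3,10): turn L to W, flip to white, move to (3,9). |black|=5
Step 9: on BLACK (3,9): turn L to S, flip to white, move to (4,9). |black|=4
Step 10: on BLACK (4,9): turn L to E, flip to white, move to (4,10). |black|=3
Step 11: on WHITE (4,10): turn R to S, flip to black, move to (5,10). |black|=4
Step 12: on WHITE (5,10): turn R to W, flip to black, move to (5,9). |black|=5
Step 13: on WHITE (5,9): turn R to N, flip to black, move to (4,9). |black|=6
Step 14: on WHITE (4,9): turn R to E, flip to black, move to (4,10). |black|=7
Step 15: on BLACK (4,10): turn L to N, flip to white, move to (3,10). |black|=6
Step 16: on WHITE (3,10): turn R to E, flip to black, move to (3,11). |black|=7
Step 17: on WHITE (3,11): turn R to S, flip to black, move to (4,11). |black|=8
Step 18: on WHITE (4,11): turn R to W, flip to black, move to (4,10). |black|=9
Step 19: on WHITE (4,10): turn R to N, flip to black, move to (3,10). |black|=10
Step 20: on BLACK (3,10): turn L to W, flip to white, move to (3,9). |black|=9

Answer: 3 9 W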